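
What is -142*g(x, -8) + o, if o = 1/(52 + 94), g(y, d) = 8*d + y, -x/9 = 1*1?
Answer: 1513437/146 ≈ 10366.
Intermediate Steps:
x = -9 ≈ -9.0000
g(y, d) = y + 8*d
o = 1/146 ≈ 0.0068493
-142*g(x, -8) + o = -142*(-9 + 8*(-8)) + 1/146 = -142*(-9 - 64) + 1/146 = -142*(-73) + 1/146 = 10366 + 1/146 = 1513437/146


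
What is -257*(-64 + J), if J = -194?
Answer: 66306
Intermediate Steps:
-257*(-64 + J) = -257*(-64 - 194) = -257*(-258) = 66306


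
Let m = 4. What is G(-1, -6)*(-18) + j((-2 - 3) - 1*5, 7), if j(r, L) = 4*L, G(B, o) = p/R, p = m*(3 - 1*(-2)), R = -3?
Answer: 148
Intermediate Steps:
p = 20 (p = 4*(3 - 1*(-2)) = 4*(3 + 2) = 4*5 = 20)
G(B, o) = -20/3 (G(B, o) = 20/(-3) = 20*(-⅓) = -20/3)
G(-1, -6)*(-18) + j((-2 - 3) - 1*5, 7) = -20/3*(-18) + 4*7 = 120 + 28 = 148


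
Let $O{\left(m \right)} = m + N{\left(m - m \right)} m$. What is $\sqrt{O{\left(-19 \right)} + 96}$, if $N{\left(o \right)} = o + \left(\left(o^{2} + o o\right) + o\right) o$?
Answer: $\sqrt{77} \approx 8.775$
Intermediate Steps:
$N{\left(o \right)} = o + o \left(o + 2 o^{2}\right)$ ($N{\left(o \right)} = o + \left(\left(o^{2} + o^{2}\right) + o\right) o = o + \left(2 o^{2} + o\right) o = o + \left(o + 2 o^{2}\right) o = o + o \left(o + 2 o^{2}\right)$)
$O{\left(m \right)} = m$ ($O{\left(m \right)} = m + \left(m - m\right) \left(1 + \left(m - m\right) + 2 \left(m - m\right)^{2}\right) m = m + 0 \left(1 + 0 + 2 \cdot 0^{2}\right) m = m + 0 \left(1 + 0 + 2 \cdot 0\right) m = m + 0 \left(1 + 0 + 0\right) m = m + 0 \cdot 1 m = m + 0 m = m + 0 = m$)
$\sqrt{O{\left(-19 \right)} + 96} = \sqrt{-19 + 96} = \sqrt{77}$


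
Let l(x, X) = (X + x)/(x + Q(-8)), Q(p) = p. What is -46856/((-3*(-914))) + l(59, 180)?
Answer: -96351/7769 ≈ -12.402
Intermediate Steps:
l(x, X) = (X + x)/(-8 + x) (l(x, X) = (X + x)/(x - 8) = (X + x)/(-8 + x))
-46856/((-3*(-914))) + l(59, 180) = -46856/((-3*(-914))) + (180 + 59)/(-8 + 59) = -46856/2742 + 239/51 = -46856*1/2742 + (1/51)*239 = -23428/1371 + 239/51 = -96351/7769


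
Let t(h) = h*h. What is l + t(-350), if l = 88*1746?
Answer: 276148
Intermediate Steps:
t(h) = h²
l = 153648
l + t(-350) = 153648 + (-350)² = 153648 + 122500 = 276148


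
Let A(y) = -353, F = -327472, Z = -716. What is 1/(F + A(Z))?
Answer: -1/327825 ≈ -3.0504e-6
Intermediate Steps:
1/(F + A(Z)) = 1/(-327472 - 353) = 1/(-327825) = -1/327825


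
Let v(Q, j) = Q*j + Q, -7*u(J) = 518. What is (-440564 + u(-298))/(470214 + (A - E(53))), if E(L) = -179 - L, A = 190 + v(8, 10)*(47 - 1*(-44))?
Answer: -220319/239322 ≈ -0.92060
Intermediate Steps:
u(J) = -74 (u(J) = -1/7*518 = -74)
v(Q, j) = Q + Q*j
A = 8198 (A = 190 + (8*(1 + 10))*(47 - 1*(-44)) = 190 + (8*11)*(47 + 44) = 190 + 88*91 = 190 + 8008 = 8198)
(-440564 + u(-298))/(470214 + (A - E(53))) = (-440564 - 74)/(470214 + (8198 - (-179 - 1*53))) = -440638/(470214 + (8198 - (-179 - 53))) = -440638/(470214 + (8198 - 1*(-232))) = -440638/(470214 + (8198 + 232)) = -440638/(470214 + 8430) = -440638/478644 = -440638*1/478644 = -220319/239322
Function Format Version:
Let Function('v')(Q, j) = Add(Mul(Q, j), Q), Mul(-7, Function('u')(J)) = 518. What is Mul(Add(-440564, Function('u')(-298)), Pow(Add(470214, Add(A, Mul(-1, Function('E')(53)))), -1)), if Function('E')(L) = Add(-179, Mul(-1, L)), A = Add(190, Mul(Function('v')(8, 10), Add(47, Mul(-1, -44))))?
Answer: Rational(-220319, 239322) ≈ -0.92060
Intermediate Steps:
Function('u')(J) = -74 (Function('u')(J) = Mul(Rational(-1, 7), 518) = -74)
Function('v')(Q, j) = Add(Q, Mul(Q, j))
A = 8198 (A = Add(190, Mul(Mul(8, Add(1, 10)), Add(47, Mul(-1, -44)))) = Add(190, Mul(Mul(8, 11), Add(47, 44))) = Add(190, Mul(88, 91)) = Add(190, 8008) = 8198)
Mul(Add(-440564, Function('u')(-298)), Pow(Add(470214, Add(A, Mul(-1, Function('E')(53)))), -1)) = Mul(Add(-440564, -74), Pow(Add(470214, Add(8198, Mul(-1, Add(-179, Mul(-1, 53))))), -1)) = Mul(-440638, Pow(Add(470214, Add(8198, Mul(-1, Add(-179, -53)))), -1)) = Mul(-440638, Pow(Add(470214, Add(8198, Mul(-1, -232))), -1)) = Mul(-440638, Pow(Add(470214, Add(8198, 232)), -1)) = Mul(-440638, Pow(Add(470214, 8430), -1)) = Mul(-440638, Pow(478644, -1)) = Mul(-440638, Rational(1, 478644)) = Rational(-220319, 239322)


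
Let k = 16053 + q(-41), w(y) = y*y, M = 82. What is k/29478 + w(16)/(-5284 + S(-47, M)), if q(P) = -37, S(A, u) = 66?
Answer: 19006280/38454051 ≈ 0.49426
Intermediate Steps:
w(y) = y**2
k = 16016 (k = 16053 - 37 = 16016)
k/29478 + w(16)/(-5284 + S(-47, M)) = 16016/29478 + 16**2/(-5284 + 66) = 16016*(1/29478) + 256/(-5218) = 8008/14739 + 256*(-1/5218) = 8008/14739 - 128/2609 = 19006280/38454051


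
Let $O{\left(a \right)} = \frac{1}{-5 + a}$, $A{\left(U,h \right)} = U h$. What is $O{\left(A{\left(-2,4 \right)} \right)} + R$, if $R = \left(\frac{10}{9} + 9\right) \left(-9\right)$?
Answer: $- \frac{1184}{13} \approx -91.077$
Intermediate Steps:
$R = -91$ ($R = \left(10 \cdot \frac{1}{9} + 9\right) \left(-9\right) = \left(\frac{10}{9} + 9\right) \left(-9\right) = \frac{91}{9} \left(-9\right) = -91$)
$O{\left(A{\left(-2,4 \right)} \right)} + R = \frac{1}{-5 - 8} - 91 = \frac{1}{-13} - 91 = - \frac{1}{13} - 91 = - \frac{1184}{13}$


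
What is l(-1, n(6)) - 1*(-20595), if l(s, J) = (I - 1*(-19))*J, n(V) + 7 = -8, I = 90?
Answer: 18960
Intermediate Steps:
n(V) = -15 (n(V) = -7 - 8 = -15)
l(s, J) = 109*J (l(s, J) = (90 - 1*(-19))*J = (90 + 19)*J = 109*J)
l(-1, n(6)) - 1*(-20595) = 109*(-15) - 1*(-20595) = -1635 + 20595 = 18960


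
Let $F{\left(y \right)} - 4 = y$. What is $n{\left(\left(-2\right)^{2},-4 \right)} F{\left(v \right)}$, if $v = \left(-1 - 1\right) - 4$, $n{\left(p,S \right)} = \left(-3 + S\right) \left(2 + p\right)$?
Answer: $84$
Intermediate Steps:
$v = -6$ ($v = -2 - 4 = -6$)
$F{\left(y \right)} = 4 + y$
$n{\left(\left(-2\right)^{2},-4 \right)} F{\left(v \right)} = \left(-6 - 3 \left(-2\right)^{2} + 2 \left(-4\right) - 4 \left(-2\right)^{2}\right) \left(4 - 6\right) = \left(-6 - 12 - 8 - 16\right) \left(-2\right) = \left(-42\right) \left(-2\right) = 84$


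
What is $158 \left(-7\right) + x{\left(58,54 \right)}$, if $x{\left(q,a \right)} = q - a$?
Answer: $-1102$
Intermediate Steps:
$158 \left(-7\right) + x{\left(58,54 \right)} = 158 \left(-7\right) + \left(58 - 54\right) = -1106 + \left(58 - 54\right) = -1106 + 4 = -1102$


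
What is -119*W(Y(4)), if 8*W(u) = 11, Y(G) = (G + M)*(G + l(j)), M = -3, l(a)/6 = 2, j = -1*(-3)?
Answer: -1309/8 ≈ -163.63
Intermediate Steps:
j = 3
l(a) = 12 (l(a) = 6*2 = 12)
Y(G) = (-3 + G)*(12 + G) (Y(G) = (G - 3)*(G + 12) = (-3 + G)*(12 + G))
W(u) = 11/8 (W(u) = (⅛)*11 = 11/8)
-119*W(Y(4)) = -119*11/8 = -1309/8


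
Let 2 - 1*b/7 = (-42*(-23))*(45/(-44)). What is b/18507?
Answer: 152453/407154 ≈ 0.37444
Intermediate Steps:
b = 152453/22 (b = 14 - 7*(-42*(-23))*45/(-44) = 14 - 6762*45*(-1/44) = 14 - 6762*(-45)/44 = 14 - 7*(-21735/22) = 14 + 152145/22 = 152453/22 ≈ 6929.7)
b/18507 = (152453/22)/18507 = (152453/22)*(1/18507) = 152453/407154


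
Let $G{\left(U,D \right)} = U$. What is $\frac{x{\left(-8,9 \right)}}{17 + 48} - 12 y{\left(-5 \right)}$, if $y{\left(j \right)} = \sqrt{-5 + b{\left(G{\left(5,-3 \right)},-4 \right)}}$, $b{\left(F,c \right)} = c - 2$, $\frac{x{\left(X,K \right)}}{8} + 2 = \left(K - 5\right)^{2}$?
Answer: $\frac{112}{65} - 12 i \sqrt{11} \approx 1.7231 - 39.799 i$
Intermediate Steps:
$x{\left(X,K \right)} = -16 + 8 \left(-5 + K\right)^{2}$ ($x{\left(X,K \right)} = -16 + 8 \left(K - 5\right)^{2} = -16 + 8 \left(-5 + K\right)^{2}$)
$b{\left(F,c \right)} = -2 + c$
$y{\left(j \right)} = i \sqrt{11}$ ($y{\left(j \right)} = \sqrt{-5 - 6} = \sqrt{-11} = i \sqrt{11}$)
$\frac{x{\left(-8,9 \right)}}{17 + 48} - 12 y{\left(-5 \right)} = \frac{-16 + 8 \left(-5 + 9\right)^{2}}{17 + 48} - 12 i \sqrt{11} = \frac{-16 + 8 \cdot 4^{2}}{65} - 12 i \sqrt{11} = \left(-16 + 8 \cdot 16\right) \frac{1}{65} - 12 i \sqrt{11} = \left(-16 + 128\right) \frac{1}{65} - 12 i \sqrt{11} = 112 \cdot \frac{1}{65} - 12 i \sqrt{11} = \frac{112}{65} - 12 i \sqrt{11}$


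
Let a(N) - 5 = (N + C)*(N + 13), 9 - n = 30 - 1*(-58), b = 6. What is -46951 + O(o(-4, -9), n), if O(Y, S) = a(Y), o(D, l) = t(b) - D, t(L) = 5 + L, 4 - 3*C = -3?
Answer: -139382/3 ≈ -46461.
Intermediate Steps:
C = 7/3 (C = 4/3 - ⅓*(-3) = 4/3 + 1 = 7/3 ≈ 2.3333)
n = -79 (n = 9 - (30 - 1*(-58)) = 9 - (30 + 58) = 9 - 1*88 = 9 - 88 = -79)
o(D, l) = 11 - D (o(D, l) = (5 + 6) - D = 11 - D)
a(N) = 5 + (13 + N)*(7/3 + N) (a(N) = 5 + (N + 7/3)*(N + 13) = 5 + (7/3 + N)*(13 + N) = 5 + (13 + N)*(7/3 + N))
O(Y, S) = 106/3 + Y² + 46*Y/3
-46951 + O(o(-4, -9), n) = -46951 + (106/3 + (11 - 1*(-4))² + 46*(11 - 1*(-4))/3) = -46951 + (106/3 + (11 + 4)² + 46*(11 + 4)/3) = -46951 + (106/3 + 15² + (46/3)*15) = -46951 + (106/3 + 225 + 230) = -46951 + 1471/3 = -139382/3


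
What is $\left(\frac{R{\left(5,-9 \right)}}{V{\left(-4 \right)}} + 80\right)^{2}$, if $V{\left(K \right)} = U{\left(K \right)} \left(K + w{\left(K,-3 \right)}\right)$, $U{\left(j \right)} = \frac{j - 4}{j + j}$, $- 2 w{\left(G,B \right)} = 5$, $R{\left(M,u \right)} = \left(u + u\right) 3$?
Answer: $\frac{1317904}{169} \approx 7798.3$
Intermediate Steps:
$R{\left(M,u \right)} = 6 u$ ($R{\left(M,u \right)} = 2 u 3 = 6 u$)
$w{\left(G,B \right)} = - \frac{5}{2}$ ($w{\left(G,B \right)} = \left(- \frac{1}{2}\right) 5 = - \frac{5}{2}$)
$U{\left(j \right)} = \frac{-4 + j}{2 j}$
$V{\left(K \right)} = \frac{\left(-4 + K\right) \left(- \frac{5}{2} + K\right)}{2 K}$ ($V{\left(K \right)} = \frac{-4 + K}{2 K} \left(K - \frac{5}{2}\right) = \frac{-4 + K}{2 K} \left(- \frac{5}{2} + K\right) = \frac{\left(-4 + K\right) \left(- \frac{5}{2} + K\right)}{2 K}$)
$\left(\frac{R{\left(5,-9 \right)}}{V{\left(-4 \right)}} + 80\right)^{2} = \left(\frac{6 \left(-9\right)}{- \frac{13}{4} + \frac{1}{2} \left(-4\right) + \frac{5}{-4}} + 80\right)^{2} = \left(- \frac{54}{- \frac{13}{4} - 2 + 5 \left(- \frac{1}{4}\right)} + 80\right)^{2} = \left(- \frac{54}{- \frac{13}{4} - 2 - \frac{5}{4}} + 80\right)^{2} = \left(- \frac{54}{- \frac{13}{2}} + 80\right)^{2} = \left(\left(-54\right) \left(- \frac{2}{13}\right) + 80\right)^{2} = \left(\frac{108}{13} + 80\right)^{2} = \left(\frac{1148}{13}\right)^{2} = \frac{1317904}{169}$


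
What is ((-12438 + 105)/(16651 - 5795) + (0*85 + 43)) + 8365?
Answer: 91264915/10856 ≈ 8406.9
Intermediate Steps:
((-12438 + 105)/(16651 - 5795) + (0*85 + 43)) + 8365 = (-12333/10856 + (0 + 43)) + 8365 = (-12333*1/10856 + 43) + 8365 = (-12333/10856 + 43) + 8365 = 454475/10856 + 8365 = 91264915/10856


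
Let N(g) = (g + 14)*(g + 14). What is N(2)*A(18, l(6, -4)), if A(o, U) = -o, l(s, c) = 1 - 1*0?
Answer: -4608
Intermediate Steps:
l(s, c) = 1 (l(s, c) = 1 + 0 = 1)
N(g) = (14 + g)² (N(g) = (14 + g)*(14 + g) = (14 + g)²)
N(2)*A(18, l(6, -4)) = (14 + 2)²*(-1*18) = 16²*(-18) = 256*(-18) = -4608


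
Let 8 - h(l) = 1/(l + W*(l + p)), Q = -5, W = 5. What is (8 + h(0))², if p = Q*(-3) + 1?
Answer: 1635841/6400 ≈ 255.60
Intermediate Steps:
p = 16 (p = -5*(-3) + 1 = 15 + 1 = 16)
h(l) = 8 - 1/(80 + 6*l) (h(l) = 8 - 1/(l + 5*(l + 16)) = 8 - 1/(l + 5*(16 + l)) = 8 - 1/(l + (80 + 5*l)) = 8 - 1/(80 + 6*l))
(8 + h(0))² = (8 + 3*(213 + 16*0)/(2*(40 + 3*0)))² = (8 + 3*(213 + 0)/(2*(40 + 0)))² = (8 + (3/2)*213/40)² = (8 + (3/2)*(1/40)*213)² = (8 + 639/80)² = (1279/80)² = 1635841/6400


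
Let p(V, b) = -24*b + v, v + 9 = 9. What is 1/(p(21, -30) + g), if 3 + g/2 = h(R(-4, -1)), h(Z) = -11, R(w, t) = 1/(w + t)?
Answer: 1/692 ≈ 0.0014451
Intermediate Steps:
v = 0 (v = -9 + 9 = 0)
R(w, t) = 1/(t + w)
p(V, b) = -24*b (p(V, b) = -24*b + 0 = -24*b)
g = -28 (g = -6 + 2*(-11) = -6 - 22 = -28)
1/(p(21, -30) + g) = 1/(-24*(-30) - 28) = 1/(720 - 28) = 1/692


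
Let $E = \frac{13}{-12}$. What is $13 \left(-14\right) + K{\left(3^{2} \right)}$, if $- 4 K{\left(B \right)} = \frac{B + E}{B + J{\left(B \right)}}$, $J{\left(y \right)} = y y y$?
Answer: $- \frac{6447263}{35424} \approx -182.0$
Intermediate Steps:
$J{\left(y \right)} = y^{3}$ ($J{\left(y \right)} = y^{2} y = y^{3}$)
$E = - \frac{13}{12}$ ($E = 13 \left(- \frac{1}{12}\right) = - \frac{13}{12} \approx -1.0833$)
$K{\left(B \right)} = - \frac{- \frac{13}{12} + B}{4 \left(B + B^{3}\right)}$ ($K{\left(B \right)} = - \frac{\left(B - \frac{13}{12}\right) \frac{1}{B + B^{3}}}{4} = - \frac{\left(- \frac{13}{12} + B\right) \frac{1}{B + B^{3}}}{4} = - \frac{\frac{1}{B + B^{3}} \left(- \frac{13}{12} + B\right)}{4} = - \frac{- \frac{13}{12} + B}{4 \left(B + B^{3}\right)}$)
$13 \left(-14\right) + K{\left(3^{2} \right)} = 13 \left(-14\right) + \frac{13 - 12 \cdot 3^{2}}{48 \cdot 3^{2} \left(1 + \left(3^{2}\right)^{2}\right)} = -182 + \frac{13 - 108}{48 \cdot 9 \left(1 + 9^{2}\right)} = -182 + \frac{1}{48} \cdot \frac{1}{9} \frac{1}{1 + 81} \left(13 - 108\right) = -182 + \frac{1}{48} \cdot \frac{1}{9} \cdot \frac{1}{82} \left(-95\right) = -182 - \frac{95}{35424} = - \frac{6447263}{35424}$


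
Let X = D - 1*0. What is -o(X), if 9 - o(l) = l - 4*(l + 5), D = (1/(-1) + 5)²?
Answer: -77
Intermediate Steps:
D = 16 (D = (-1 + 5)² = 4² = 16)
X = 16 (X = 16 - 1*0 = 16 + 0 = 16)
o(l) = 29 + 3*l (o(l) = 9 - (l - 4*(l + 5)) = 9 - (l - 4*(5 + l)) = 9 - (l + (-20 - 4*l)) = 9 - (-20 - 3*l) = 9 + (20 + 3*l) = 29 + 3*l)
-o(X) = -(29 + 3*16) = -(29 + 48) = -1*77 = -77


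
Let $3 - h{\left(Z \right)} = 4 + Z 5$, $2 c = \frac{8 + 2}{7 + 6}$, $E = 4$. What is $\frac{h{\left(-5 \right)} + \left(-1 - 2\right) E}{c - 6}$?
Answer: $- \frac{156}{73} \approx -2.137$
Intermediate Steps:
$c = \frac{5}{13}$ ($c = \frac{\left(8 + 2\right) \frac{1}{7 + 6}}{2} = \frac{10 \cdot \frac{1}{13}}{2} = \frac{1}{2} \cdot \frac{10}{13} = \frac{5}{13} \approx 0.38462$)
$h{\left(Z \right)} = -1 - 5 Z$ ($h{\left(Z \right)} = 3 - \left(4 + Z 5\right) = 3 - \left(4 + 5 Z\right) = -1 - 5 Z$)
$\frac{h{\left(-5 \right)} + \left(-1 - 2\right) E}{c - 6} = \frac{\left(-1 - -25\right) + \left(-1 - 2\right) 4}{\frac{5}{13} - 6} = \frac{\left(-1 + 25\right) - 12}{- \frac{73}{13}} = - \frac{13 \left(24 - 12\right)}{73} = \left(- \frac{13}{73}\right) 12 = - \frac{156}{73}$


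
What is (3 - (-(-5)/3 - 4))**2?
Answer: 256/9 ≈ 28.444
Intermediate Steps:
(3 - (-(-5)/3 - 4))**2 = (3 - (-1*(-5/3) - 4))**2 = (3 - (5/3 - 4))**2 = (3 - 1*(-7/3))**2 = (3 + 7/3)**2 = (16/3)**2 = 256/9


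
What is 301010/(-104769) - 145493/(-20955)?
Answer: 2978497189/731811465 ≈ 4.0700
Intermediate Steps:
301010/(-104769) - 145493/(-20955) = 301010*(-1/104769) - 145493*(-1/20955) = -301010/104769 + 145493/20955 = 2978497189/731811465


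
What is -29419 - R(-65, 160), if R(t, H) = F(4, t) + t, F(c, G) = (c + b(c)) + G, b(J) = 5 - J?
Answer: -29294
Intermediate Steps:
F(c, G) = 5 + G (F(c, G) = (c + (5 - c)) + G = 5 + G)
R(t, H) = 5 + 2*t (R(t, H) = (5 + t) + t = 5 + 2*t)
-29419 - R(-65, 160) = -29419 - (5 + 2*(-65)) = -29419 - (5 - 130) = -29419 - 1*(-125) = -29419 + 125 = -29294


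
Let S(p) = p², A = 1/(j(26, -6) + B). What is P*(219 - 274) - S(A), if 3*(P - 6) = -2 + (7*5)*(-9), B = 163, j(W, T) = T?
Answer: 405352802/73947 ≈ 5481.7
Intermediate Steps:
P = -299/3 (P = 6 + (-2 + (7*5)*(-9))/3 = 6 + (-2 + 35*(-9))/3 = 6 + (-2 - 315)/3 = 6 + (⅓)*(-317) = 6 - 317/3 = -299/3 ≈ -99.667)
A = 1/157 (A = 1/(-6 + 163) = 1/157 ≈ 0.0063694)
P*(219 - 274) - S(A) = -299*(219 - 274)/3 - (1/157)² = -299/3*(-55) - 1*1/24649 = 16445/3 - 1/24649 = 405352802/73947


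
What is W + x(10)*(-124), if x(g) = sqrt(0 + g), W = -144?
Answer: -144 - 124*sqrt(10) ≈ -536.12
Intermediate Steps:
x(g) = sqrt(g)
W + x(10)*(-124) = -144 + sqrt(10)*(-124) = -144 - 124*sqrt(10)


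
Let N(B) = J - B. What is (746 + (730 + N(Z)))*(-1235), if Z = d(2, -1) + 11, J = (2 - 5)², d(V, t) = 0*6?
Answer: -1820390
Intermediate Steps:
d(V, t) = 0
J = 9 (J = (-3)² = 9)
Z = 11 (Z = 0 + 11 = 11)
N(B) = 9 - B
(746 + (730 + N(Z)))*(-1235) = (746 + (730 + (9 - 1*11)))*(-1235) = (746 + (730 + (9 - 11)))*(-1235) = (746 + (730 - 2))*(-1235) = (746 + 728)*(-1235) = 1474*(-1235) = -1820390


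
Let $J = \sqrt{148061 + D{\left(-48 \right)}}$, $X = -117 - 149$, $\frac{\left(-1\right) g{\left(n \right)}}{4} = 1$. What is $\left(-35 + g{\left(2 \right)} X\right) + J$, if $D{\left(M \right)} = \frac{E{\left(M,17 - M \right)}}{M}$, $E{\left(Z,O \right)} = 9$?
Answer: $1029 + \frac{\sqrt{2368973}}{4} \approx 1413.8$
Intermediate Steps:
$g{\left(n \right)} = -4$ ($g{\left(n \right)} = \left(-4\right) 1 = -4$)
$X = -266$ ($X = -117 - 149 = -266$)
$D{\left(M \right)} = \frac{9}{M}$
$J = \frac{\sqrt{2368973}}{4}$ ($J = \sqrt{148061 + \frac{9}{-48}} = \sqrt{148061 + 9 \left(- \frac{1}{48}\right)} = \sqrt{148061 - \frac{3}{16}} = \sqrt{\frac{2368973}{16}} = \frac{\sqrt{2368973}}{4} \approx 384.79$)
$\left(-35 + g{\left(2 \right)} X\right) + J = \left(-35 - -1064\right) + \frac{\sqrt{2368973}}{4} = \left(-35 + 1064\right) + \frac{\sqrt{2368973}}{4} = 1029 + \frac{\sqrt{2368973}}{4}$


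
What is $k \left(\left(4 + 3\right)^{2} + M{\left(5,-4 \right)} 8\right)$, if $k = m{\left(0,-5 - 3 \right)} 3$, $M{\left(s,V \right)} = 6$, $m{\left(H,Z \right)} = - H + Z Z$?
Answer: $18624$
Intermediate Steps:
$m{\left(H,Z \right)} = Z^{2} - H$ ($m{\left(H,Z \right)} = - H + Z^{2} = Z^{2} - H$)
$k = 192$ ($k = \left(\left(-5 - 3\right)^{2} - 0\right) 3 = \left(\left(-5 - 3\right)^{2} + 0\right) 3 = \left(\left(-8\right)^{2} + 0\right) 3 = \left(64 + 0\right) 3 = 64 \cdot 3 = 192$)
$k \left(\left(4 + 3\right)^{2} + M{\left(5,-4 \right)} 8\right) = 192 \left(\left(4 + 3\right)^{2} + 6 \cdot 8\right) = 192 \left(7^{2} + 48\right) = 192 \left(49 + 48\right) = 192 \cdot 97 = 18624$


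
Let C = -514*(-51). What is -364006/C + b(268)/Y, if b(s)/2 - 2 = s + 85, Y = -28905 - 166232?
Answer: -35524825381/2557660659 ≈ -13.890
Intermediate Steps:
Y = -195137
b(s) = 174 + 2*s (b(s) = 4 + 2*(s + 85) = 4 + 2*(85 + s) = 4 + (170 + 2*s) = 174 + 2*s)
C = 26214
-364006/C + b(268)/Y = -364006/26214 + (174 + 2*268)/(-195137) = -364006*1/26214 + (174 + 536)*(-1/195137) = -182003/13107 + 710*(-1/195137) = -182003/13107 - 710/195137 = -35524825381/2557660659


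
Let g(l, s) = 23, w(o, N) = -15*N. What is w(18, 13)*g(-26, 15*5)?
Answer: -4485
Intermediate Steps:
w(18, 13)*g(-26, 15*5) = -15*13*23 = -195*23 = -4485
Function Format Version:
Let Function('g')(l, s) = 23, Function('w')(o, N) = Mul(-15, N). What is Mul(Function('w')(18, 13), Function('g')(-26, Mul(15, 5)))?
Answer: -4485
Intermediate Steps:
Mul(Function('w')(18, 13), Function('g')(-26, Mul(15, 5))) = Mul(Mul(-15, 13), 23) = Mul(-195, 23) = -4485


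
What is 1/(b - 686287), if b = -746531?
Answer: -1/1432818 ≈ -6.9793e-7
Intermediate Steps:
1/(b - 686287) = 1/(-746531 - 686287) = 1/(-1432818) = -1/1432818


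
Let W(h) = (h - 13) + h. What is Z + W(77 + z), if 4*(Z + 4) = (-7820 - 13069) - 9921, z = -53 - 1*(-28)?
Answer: -15231/2 ≈ -7615.5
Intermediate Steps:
z = -25 (z = -53 + 28 = -25)
Z = -15413/2 (Z = -4 + ((-7820 - 13069) - 9921)/4 = -4 + (-20889 - 9921)/4 = -4 + (¼)*(-30810) = -4 - 15405/2 = -15413/2 ≈ -7706.5)
W(h) = -13 + 2*h (W(h) = (-13 + h) + h = -13 + 2*h)
Z + W(77 + z) = -15413/2 + (-13 + 2*(77 - 25)) = -15413/2 + (-13 + 2*52) = -15413/2 + (-13 + 104) = -15413/2 + 91 = -15231/2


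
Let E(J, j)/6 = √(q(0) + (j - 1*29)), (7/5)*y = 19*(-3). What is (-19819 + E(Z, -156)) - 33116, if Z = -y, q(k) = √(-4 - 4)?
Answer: -52935 + 6*√(-185 + 2*I*√2) ≈ -52934.0 + 81.611*I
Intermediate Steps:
q(k) = 2*I*√2 (q(k) = √(-8) = 2*I*√2)
y = -285/7 (y = 5*(19*(-3))/7 = (5/7)*(-57) = -285/7 ≈ -40.714)
Z = 285/7 (Z = -1*(-285/7) = 285/7 ≈ 40.714)
E(J, j) = 6*√(-29 + j + 2*I*√2) (E(J, j) = 6*√(2*I*√2 + (j - 1*29)) = 6*√(2*I*√2 + (j - 29)) = 6*√(2*I*√2 + (-29 + j)) = 6*√(-29 + j + 2*I*√2))
(-19819 + E(Z, -156)) - 33116 = (-19819 + 6*√(-29 - 156 + 2*I*√2)) - 33116 = (-19819 + 6*√(-185 + 2*I*√2)) - 33116 = -52935 + 6*√(-185 + 2*I*√2)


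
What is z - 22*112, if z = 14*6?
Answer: -2380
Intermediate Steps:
z = 84
z - 22*112 = 84 - 22*112 = 84 - 2464 = -2380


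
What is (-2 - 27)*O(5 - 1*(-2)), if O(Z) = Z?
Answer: -203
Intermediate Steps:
(-2 - 27)*O(5 - 1*(-2)) = (-2 - 27)*(5 - 1*(-2)) = -29*(5 + 2) = -29*7 = -203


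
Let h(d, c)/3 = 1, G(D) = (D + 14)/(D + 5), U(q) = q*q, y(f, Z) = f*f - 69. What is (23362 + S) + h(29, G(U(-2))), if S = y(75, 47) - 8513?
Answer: 20408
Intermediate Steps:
y(f, Z) = -69 + f² (y(f, Z) = f² - 69 = -69 + f²)
U(q) = q²
G(D) = (14 + D)/(5 + D)
h(d, c) = 3 (h(d, c) = 3*1 = 3)
S = -2957 (S = (-69 + 75²) - 8513 = (-69 + 5625) - 8513 = 5556 - 8513 = -2957)
(23362 + S) + h(29, G(U(-2))) = (23362 - 2957) + 3 = 20405 + 3 = 20408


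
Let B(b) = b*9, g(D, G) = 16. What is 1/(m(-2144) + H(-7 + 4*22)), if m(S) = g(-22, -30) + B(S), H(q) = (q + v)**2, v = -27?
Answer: -1/16364 ≈ -6.1110e-5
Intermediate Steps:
H(q) = (-27 + q)**2 (H(q) = (q - 27)**2 = (-27 + q)**2)
B(b) = 9*b
m(S) = 16 + 9*S
1/(m(-2144) + H(-7 + 4*22)) = 1/((16 + 9*(-2144)) + (-27 + (-7 + 4*22))**2) = 1/((16 - 19296) + (-27 + (-7 + 88))**2) = 1/(-19280 + (-27 + 81)**2) = 1/(-19280 + 54**2) = 1/(-19280 + 2916) = 1/(-16364) = -1/16364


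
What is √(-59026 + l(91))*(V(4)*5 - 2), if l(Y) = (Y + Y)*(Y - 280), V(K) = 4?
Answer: 72*I*√5839 ≈ 5501.8*I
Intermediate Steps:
l(Y) = 2*Y*(-280 + Y) (l(Y) = (2*Y)*(-280 + Y) = 2*Y*(-280 + Y))
√(-59026 + l(91))*(V(4)*5 - 2) = √(-59026 + 2*91*(-280 + 91))*(4*5 - 2) = √(-59026 + 2*91*(-189))*(20 - 2) = √(-59026 - 34398)*18 = √(-93424)*18 = (4*I*√5839)*18 = 72*I*√5839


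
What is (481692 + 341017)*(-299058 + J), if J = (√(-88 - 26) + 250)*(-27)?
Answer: -251590993872 - 22213143*I*√114 ≈ -2.5159e+11 - 2.3717e+8*I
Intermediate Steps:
J = -6750 - 27*I*√114 (J = (√(-114) + 250)*(-27) = (I*√114 + 250)*(-27) = (250 + I*√114)*(-27) = -6750 - 27*I*√114 ≈ -6750.0 - 288.28*I)
(481692 + 341017)*(-299058 + J) = (481692 + 341017)*(-299058 + (-6750 - 27*I*√114)) = 822709*(-305808 - 27*I*√114) = -251590993872 - 22213143*I*√114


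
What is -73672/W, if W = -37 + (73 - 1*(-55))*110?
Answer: -73672/14043 ≈ -5.2462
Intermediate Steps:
W = 14043 (W = -37 + (73 + 55)*110 = -37 + 128*110 = -37 + 14080 = 14043)
-73672/W = -73672/14043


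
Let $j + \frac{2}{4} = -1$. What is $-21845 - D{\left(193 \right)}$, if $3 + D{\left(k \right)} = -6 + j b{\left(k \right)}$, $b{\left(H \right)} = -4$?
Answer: $-21842$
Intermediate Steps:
$j = - \frac{3}{2}$ ($j = - \frac{1}{2} - 1 = - \frac{3}{2} \approx -1.5$)
$D{\left(k \right)} = -3$ ($D{\left(k \right)} = -3 - 0 = -3 + \left(-6 + 6\right) = -3 + 0 = -3$)
$-21845 - D{\left(193 \right)} = -21845 - -3 = -21845 + 3 = -21842$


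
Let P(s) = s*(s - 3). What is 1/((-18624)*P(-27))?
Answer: -1/15085440 ≈ -6.6289e-8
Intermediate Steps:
P(s) = s*(-3 + s)
1/((-18624)*P(-27)) = 1/((-18624)*((-27*(-3 - 27)))) = -1/(18624*((-27*(-30)))) = -1/18624/810 = -1/18624*1/810 = -1/15085440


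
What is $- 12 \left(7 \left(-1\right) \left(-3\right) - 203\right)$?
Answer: $2184$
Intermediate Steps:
$- 12 \left(7 \left(-1\right) \left(-3\right) - 203\right) = - 12 \left(\left(-7\right) \left(-3\right) - 203\right) = - 12 \left(21 - 203\right) = \left(-12\right) \left(-182\right) = 2184$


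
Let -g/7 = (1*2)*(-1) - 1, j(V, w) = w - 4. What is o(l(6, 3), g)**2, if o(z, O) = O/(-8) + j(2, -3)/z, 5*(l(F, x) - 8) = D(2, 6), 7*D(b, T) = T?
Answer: 15864289/1308736 ≈ 12.122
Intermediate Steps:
D(b, T) = T/7
l(F, x) = 286/35 (l(F, x) = 8 + ((1/7)*6)/5 = 8 + (1/5)*(6/7) = 8 + 6/35 = 286/35)
j(V, w) = -4 + w
g = 21 (g = -7*((1*2)*(-1) - 1) = -7*(2*(-1) - 1) = -7*(-2 - 1) = -7*(-3) = 21)
o(z, O) = -7/z - O/8 (o(z, O) = O/(-8) + (-4 - 3)/z = O*(-1/8) - 7/z = -O/8 - 7/z = -7/z - O/8)
o(l(6, 3), g)**2 = (-7/286/35 - 1/8*21)**2 = (-7*35/286 - 21/8)**2 = (-245/286 - 21/8)**2 = (-3983/1144)**2 = 15864289/1308736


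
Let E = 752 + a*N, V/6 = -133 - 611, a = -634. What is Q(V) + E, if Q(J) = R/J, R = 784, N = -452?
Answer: 80162231/279 ≈ 2.8732e+5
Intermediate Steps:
V = -4464 (V = 6*(-133 - 611) = 6*(-744) = -4464)
E = 287320 (E = 752 - 634*(-452) = 752 + 286568 = 287320)
Q(J) = 784/J
Q(V) + E = 784/(-4464) + 287320 = 784*(-1/4464) + 287320 = -49/279 + 287320 = 80162231/279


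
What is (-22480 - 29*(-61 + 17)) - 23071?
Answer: -44275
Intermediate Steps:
(-22480 - 29*(-61 + 17)) - 23071 = (-22480 - 29*(-44)) - 23071 = (-22480 + 1276) - 23071 = -21204 - 23071 = -44275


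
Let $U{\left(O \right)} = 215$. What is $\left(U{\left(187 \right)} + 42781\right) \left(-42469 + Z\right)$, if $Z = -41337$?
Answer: $-3603322776$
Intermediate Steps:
$\left(U{\left(187 \right)} + 42781\right) \left(-42469 + Z\right) = \left(215 + 42781\right) \left(-42469 - 41337\right) = 42996 \left(-83806\right) = -3603322776$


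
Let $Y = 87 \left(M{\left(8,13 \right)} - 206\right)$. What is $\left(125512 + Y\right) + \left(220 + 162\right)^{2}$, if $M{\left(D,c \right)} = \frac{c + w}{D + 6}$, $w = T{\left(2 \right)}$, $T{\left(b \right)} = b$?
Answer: $\frac{3550501}{14} \approx 2.5361 \cdot 10^{5}$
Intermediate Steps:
$w = 2$
$M{\left(D,c \right)} = \frac{2 + c}{6 + D}$ ($M{\left(D,c \right)} = \frac{c + 2}{D + 6} = \frac{2 + c}{6 + D}$)
$Y = - \frac{249603}{14}$ ($Y = 87 \left(\frac{2 + 13}{6 + 8} - 206\right) = 87 \left(\frac{1}{14} \cdot 15 - 206\right) = 87 \left(\frac{15}{14} - 206\right) = 87 \left(- \frac{2869}{14}\right) = - \frac{249603}{14} \approx -17829.0$)
$\left(125512 + Y\right) + \left(220 + 162\right)^{2} = \left(125512 - \frac{249603}{14}\right) + \left(220 + 162\right)^{2} = \frac{1507565}{14} + 382^{2} = \frac{1507565}{14} + 145924 = \frac{3550501}{14}$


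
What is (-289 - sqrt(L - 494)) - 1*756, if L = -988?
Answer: -1045 - I*sqrt(1482) ≈ -1045.0 - 38.497*I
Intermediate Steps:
(-289 - sqrt(L - 494)) - 1*756 = (-289 - sqrt(-988 - 494)) - 1*756 = (-289 - sqrt(-1482)) - 756 = (-289 - I*sqrt(1482)) - 756 = -1045 - I*sqrt(1482)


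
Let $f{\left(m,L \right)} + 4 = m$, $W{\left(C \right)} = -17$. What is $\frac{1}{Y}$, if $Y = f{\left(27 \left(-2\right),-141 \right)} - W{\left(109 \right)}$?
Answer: $- \frac{1}{41} \approx -0.02439$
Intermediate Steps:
$f{\left(m,L \right)} = -4 + m$
$Y = -41$ ($Y = \left(-4 + 27 \left(-2\right)\right) - -17 = \left(-4 - 54\right) + 17 = -58 + 17 = -41$)
$\frac{1}{Y} = \frac{1}{-41} = - \frac{1}{41}$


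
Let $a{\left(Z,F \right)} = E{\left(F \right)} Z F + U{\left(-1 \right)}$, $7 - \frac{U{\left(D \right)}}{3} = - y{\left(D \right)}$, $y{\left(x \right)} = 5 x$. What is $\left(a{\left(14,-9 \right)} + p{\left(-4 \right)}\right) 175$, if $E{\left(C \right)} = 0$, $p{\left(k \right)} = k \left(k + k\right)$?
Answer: $6650$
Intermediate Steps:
$U{\left(D \right)} = 21 + 15 D$ ($U{\left(D \right)} = 21 - 3 \left(- 5 D\right) = 21 + 15 D$)
$p{\left(k \right)} = 2 k^{2}$ ($p{\left(k \right)} = k 2 k = 2 k^{2}$)
$a{\left(Z,F \right)} = 6$ ($a{\left(Z,F \right)} = 0 Z F + \left(21 + 15 \left(-1\right)\right) = 0 F + \left(21 - 15\right) = 0 + 6 = 6$)
$\left(a{\left(14,-9 \right)} + p{\left(-4 \right)}\right) 175 = \left(6 + 2 \left(-4\right)^{2}\right) 175 = \left(6 + 2 \cdot 16\right) 175 = \left(6 + 32\right) 175 = 38 \cdot 175 = 6650$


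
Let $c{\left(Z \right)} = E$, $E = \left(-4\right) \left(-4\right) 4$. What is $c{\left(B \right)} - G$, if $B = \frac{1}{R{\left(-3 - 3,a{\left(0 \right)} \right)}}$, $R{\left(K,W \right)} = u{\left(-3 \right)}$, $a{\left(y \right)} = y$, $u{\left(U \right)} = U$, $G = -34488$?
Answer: $34552$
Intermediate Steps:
$R{\left(K,W \right)} = -3$
$E = 64$ ($E = 16 \cdot 4 = 64$)
$B = - \frac{1}{3}$ ($B = \frac{1}{-3} = - \frac{1}{3} \approx -0.33333$)
$c{\left(Z \right)} = 64$
$c{\left(B \right)} - G = 64 - -34488 = 64 + 34488 = 34552$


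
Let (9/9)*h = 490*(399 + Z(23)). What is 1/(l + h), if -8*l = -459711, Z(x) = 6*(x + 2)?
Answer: 8/2611791 ≈ 3.0630e-6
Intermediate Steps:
Z(x) = 12 + 6*x (Z(x) = 6*(2 + x) = 12 + 6*x)
l = 459711/8 (l = -⅛*(-459711) = 459711/8 ≈ 57464.)
h = 269010 (h = 490*(399 + (12 + 6*23)) = 490*(399 + (12 + 138)) = 490*(399 + 150) = 490*549 = 269010)
1/(l + h) = 1/(459711/8 + 269010) = 1/(2611791/8) = 8/2611791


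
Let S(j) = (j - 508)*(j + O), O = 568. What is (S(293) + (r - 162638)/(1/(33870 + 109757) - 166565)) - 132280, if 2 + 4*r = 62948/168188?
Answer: -425688908656569452771/1341200139382584 ≈ -3.1739e+5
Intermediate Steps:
r = -68357/168188 (r = -½ + (62948/168188)/4 = -½ + (62948*(1/168188))/4 = -½ + (¼)*(15737/42047) = -½ + 15737/168188 = -68357/168188 ≈ -0.40643)
S(j) = (-508 + j)*(568 + j) (S(j) = (j - 508)*(j + 568) = (-508 + j)*(568 + j))
(S(293) + (r - 162638)/(1/(33870 + 109757) - 166565)) - 132280 = ((-288544 + 293² + 60*293) + (-68357/168188 - 162638)/(1/(33870 + 109757) - 166565)) - 132280 = ((-288544 + 85849 + 17580) - 27353828301/(168188*(1/143627 - 166565))) - 132280 = (-185115 - 27353828301/(168188*(1/143627 - 166565))) - 132280 = (-185115 - 27353828301/(168188*(-23923231254/143627))) - 132280 = (-185115 - 27353828301/168188*(-143627/23923231254)) - 132280 = (-185115 + 1309582765795909/1341200139382584) - 132280 = -248274954219041241251/1341200139382584 - 132280 = -425688908656569452771/1341200139382584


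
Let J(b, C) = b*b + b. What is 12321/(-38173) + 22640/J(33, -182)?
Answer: 425206279/21415053 ≈ 19.855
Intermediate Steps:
J(b, C) = b + b² (J(b, C) = b² + b = b + b²)
12321/(-38173) + 22640/J(33, -182) = 12321/(-38173) + 22640/((33*(1 + 33))) = 12321*(-1/38173) + 22640/((33*34)) = -12321/38173 + 22640/1122 = -12321/38173 + 22640*(1/1122) = -12321/38173 + 11320/561 = 425206279/21415053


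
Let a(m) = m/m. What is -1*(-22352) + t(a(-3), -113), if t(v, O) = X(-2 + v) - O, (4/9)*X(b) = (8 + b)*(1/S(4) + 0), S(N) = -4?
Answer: 359377/16 ≈ 22461.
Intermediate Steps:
a(m) = 1
X(b) = -9/2 - 9*b/16 (X(b) = 9*((8 + b)*(1/(-4) + 0))/4 = 9*((8 + b)*(-¼ + 0))/4 = 9*((8 + b)*(-¼))/4 = 9*(-2 - b/4)/4 = -9/2 - 9*b/16)
t(v, O) = -27/8 - O - 9*v/16 (t(v, O) = (-9/2 - 9*(-2 + v)/16) - O = (-9/2 + (9/8 - 9*v/16)) - O = (-27/8 - 9*v/16) - O = -27/8 - O - 9*v/16)
-1*(-22352) + t(a(-3), -113) = -1*(-22352) + (-27/8 - 1*(-113) - 9/16*1) = 22352 + (-27/8 + 113 - 9/16) = 22352 + 1745/16 = 359377/16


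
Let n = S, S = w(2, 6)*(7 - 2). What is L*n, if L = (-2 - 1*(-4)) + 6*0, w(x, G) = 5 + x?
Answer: 70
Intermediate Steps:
S = 35 (S = (5 + 2)*(7 - 2) = 7*5 = 35)
n = 35
L = 2 (L = (-2 + 4) + 0 = 2 + 0 = 2)
L*n = 2*35 = 70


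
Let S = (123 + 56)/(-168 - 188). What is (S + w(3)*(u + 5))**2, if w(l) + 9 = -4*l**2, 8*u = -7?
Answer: 17562345529/506944 ≈ 34644.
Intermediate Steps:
u = -7/8 (u = (1/8)*(-7) = -7/8 ≈ -0.87500)
w(l) = -9 - 4*l**2
S = -179/356 (S = 179/(-356) = 179*(-1/356) = -179/356 ≈ -0.50281)
(S + w(3)*(u + 5))**2 = (-179/356 + (-9 - 4*3**2)*(-7/8 + 5))**2 = (-179/356 + (-9 - 4*9)*(33/8))**2 = (-179/356 + (-9 - 36)*(33/8))**2 = (-179/356 - 45*33/8)**2 = (-179/356 - 1485/8)**2 = (-132523/712)**2 = 17562345529/506944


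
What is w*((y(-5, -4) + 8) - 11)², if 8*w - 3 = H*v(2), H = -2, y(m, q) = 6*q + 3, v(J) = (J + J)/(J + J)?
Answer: 72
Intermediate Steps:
v(J) = 1 (v(J) = (2*J)/((2*J)) = (2*J)*(1/(2*J)) = 1)
y(m, q) = 3 + 6*q
w = ⅛ (w = 3/8 + (-2*1)/8 = 3/8 + (⅛)*(-2) = 3/8 - ¼ = ⅛ ≈ 0.12500)
w*((y(-5, -4) + 8) - 11)² = (((3 + 6*(-4)) + 8) - 11)²/8 = (((3 - 24) + 8) - 11)²/8 = ((-21 + 8) - 11)²/8 = (-13 - 11)²/8 = (⅛)*(-24)² = (⅛)*576 = 72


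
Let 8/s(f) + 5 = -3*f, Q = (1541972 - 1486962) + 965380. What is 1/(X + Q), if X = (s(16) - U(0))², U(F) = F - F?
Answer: 2809/2866275574 ≈ 9.8002e-7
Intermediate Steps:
Q = 1020390 (Q = 55010 + 965380 = 1020390)
U(F) = 0
s(f) = 8/(-5 - 3*f)
X = 64/2809 (X = (-8/(5 + 3*16) - 1*0)² = (-8/(5 + 48) + 0)² = (-8/53 + 0)² = (-8/53)² = 64/2809 ≈ 0.022784)
1/(X + Q) = 1/(64/2809 + 1020390) = 1/(2866275574/2809) = 2809/2866275574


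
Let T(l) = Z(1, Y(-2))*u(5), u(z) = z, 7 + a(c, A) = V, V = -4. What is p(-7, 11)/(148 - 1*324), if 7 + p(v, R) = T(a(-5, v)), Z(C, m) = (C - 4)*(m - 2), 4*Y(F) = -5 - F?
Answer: -137/704 ≈ -0.19460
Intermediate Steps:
Y(F) = -5/4 - F/4 (Y(F) = (-5 - F)/4 = -5/4 - F/4)
Z(C, m) = (-4 + C)*(-2 + m)
a(c, A) = -11 (a(c, A) = -7 - 4 = -11)
T(l) = 165/4 (T(l) = (8 - 4*(-5/4 - ¼*(-2)) - 2*1 + 1*(-5/4 - ¼*(-2)))*5 = (8 - 4*(-5/4 + ½) - 2 + 1*(-5/4 + ½))*5 = (8 - 4*(-¾) - 2 + 1*(-¾))*5 = (8 + 3 - 2 - ¾)*5 = (33/4)*5 = 165/4)
p(v, R) = 137/4 (p(v, R) = -7 + 165/4 = 137/4)
p(-7, 11)/(148 - 1*324) = 137/(4*(148 - 1*324)) = 137/(4*(148 - 324)) = (137/4)/(-176) = (137/4)*(-1/176) = -137/704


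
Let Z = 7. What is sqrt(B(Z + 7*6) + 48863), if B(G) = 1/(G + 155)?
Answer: sqrt(508370703)/102 ≈ 221.05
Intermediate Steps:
B(G) = 1/(155 + G)
sqrt(B(Z + 7*6) + 48863) = sqrt(1/(155 + (7 + 7*6)) + 48863) = sqrt(1/(155 + (7 + 42)) + 48863) = sqrt(1/(155 + 49) + 48863) = sqrt(1/204 + 48863) = sqrt(9968053/204) = sqrt(508370703)/102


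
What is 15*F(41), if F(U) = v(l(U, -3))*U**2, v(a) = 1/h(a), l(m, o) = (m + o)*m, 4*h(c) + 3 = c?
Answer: 20172/311 ≈ 64.862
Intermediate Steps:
h(c) = -3/4 + c/4
l(m, o) = m*(m + o)
v(a) = 1/(-3/4 + a/4)
F(U) = 4*U**2/(-3 + U*(-3 + U)) (F(U) = (4/(-3 + U*(U - 3)))*U**2 = (4/(-3 + U*(-3 + U)))*U**2 = 4*U**2/(-3 + U*(-3 + U)))
15*F(41) = 15*(4*41**2/(-3 + 41*(-3 + 41))) = 15*(4*1681/(-3 + 41*38)) = 15*(4*1681/(-3 + 1558)) = 15*(4*1681/1555) = 15*(4*1681*(1/1555)) = 15*(6724/1555) = 20172/311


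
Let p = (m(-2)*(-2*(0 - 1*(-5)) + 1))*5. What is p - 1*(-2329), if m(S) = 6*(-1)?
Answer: 2599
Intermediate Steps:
m(S) = -6
p = 270 (p = -6*(-2*(0 - 1*(-5)) + 1)*5 = -6*(-2*(0 + 5) + 1)*5 = -6*(-2*5 + 1)*5 = -6*(-10 + 1)*5 = -6*(-9)*5 = 54*5 = 270)
p - 1*(-2329) = 270 - 1*(-2329) = 270 + 2329 = 2599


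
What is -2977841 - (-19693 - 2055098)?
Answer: -903050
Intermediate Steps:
-2977841 - (-19693 - 2055098) = -2977841 - 1*(-2074791) = -2977841 + 2074791 = -903050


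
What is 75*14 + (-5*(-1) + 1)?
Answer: 1056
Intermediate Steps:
75*14 + (-5*(-1) + 1) = 1050 + (5 + 1) = 1050 + 6 = 1056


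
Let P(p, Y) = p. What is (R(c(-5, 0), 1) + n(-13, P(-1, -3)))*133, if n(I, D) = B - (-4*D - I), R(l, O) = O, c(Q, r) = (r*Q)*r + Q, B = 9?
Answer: -931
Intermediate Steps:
c(Q, r) = Q + Q*r**2 (c(Q, r) = (Q*r)*r + Q = Q*r**2 + Q = Q + Q*r**2)
n(I, D) = 9 + I + 4*D (n(I, D) = 9 - (-4*D - I) = 9 - (-I - 4*D) = 9 + (I + 4*D) = 9 + I + 4*D)
(R(c(-5, 0), 1) + n(-13, P(-1, -3)))*133 = (1 + (9 - 13 + 4*(-1)))*133 = (1 + (9 - 13 - 4))*133 = (1 - 8)*133 = -7*133 = -931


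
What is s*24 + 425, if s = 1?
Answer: 449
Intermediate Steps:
s*24 + 425 = 1*24 + 425 = 24 + 425 = 449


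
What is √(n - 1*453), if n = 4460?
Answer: √4007 ≈ 63.301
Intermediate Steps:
√(n - 1*453) = √(4460 - 1*453) = √(4460 - 453) = √4007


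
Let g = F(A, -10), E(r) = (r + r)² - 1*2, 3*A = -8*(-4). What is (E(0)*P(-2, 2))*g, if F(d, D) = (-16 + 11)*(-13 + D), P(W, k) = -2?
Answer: 460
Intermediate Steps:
A = 32/3 (A = (-8*(-4))/3 = (⅓)*32 = 32/3 ≈ 10.667)
E(r) = -2 + 4*r² (E(r) = (2*r)² - 2 = 4*r² - 2 = -2 + 4*r²)
F(d, D) = 65 - 5*D (F(d, D) = -5*(-13 + D) = 65 - 5*D)
g = 115 (g = 65 - 5*(-10) = 65 + 50 = 115)
(E(0)*P(-2, 2))*g = ((-2 + 4*0²)*(-2))*115 = ((-2 + 4*0)*(-2))*115 = ((-2 + 0)*(-2))*115 = -2*(-2)*115 = 4*115 = 460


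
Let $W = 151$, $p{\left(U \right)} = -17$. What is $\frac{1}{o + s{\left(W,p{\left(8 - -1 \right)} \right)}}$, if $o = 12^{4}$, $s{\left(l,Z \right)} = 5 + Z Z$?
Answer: $\frac{1}{21030} \approx 4.7551 \cdot 10^{-5}$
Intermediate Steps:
$s{\left(l,Z \right)} = 5 + Z^{2}$
$o = 20736$
$\frac{1}{o + s{\left(W,p{\left(8 - -1 \right)} \right)}} = \frac{1}{20736 + \left(5 + \left(-17\right)^{2}\right)} = \frac{1}{20736 + \left(5 + 289\right)} = \frac{1}{20736 + 294} = \frac{1}{21030}$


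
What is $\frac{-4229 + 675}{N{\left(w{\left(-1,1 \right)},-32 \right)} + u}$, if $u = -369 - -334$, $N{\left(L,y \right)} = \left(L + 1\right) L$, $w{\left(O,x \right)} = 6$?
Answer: $- \frac{3554}{7} \approx -507.71$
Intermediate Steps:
$N{\left(L,y \right)} = L \left(1 + L\right)$ ($N{\left(L,y \right)} = \left(1 + L\right) L = L \left(1 + L\right)$)
$u = -35$ ($u = -369 + 334 = -35$)
$\frac{-4229 + 675}{N{\left(w{\left(-1,1 \right)},-32 \right)} + u} = \frac{-4229 + 675}{6 \left(1 + 6\right) - 35} = - \frac{3554}{6 \cdot 7 - 35} = - \frac{3554}{42 - 35} = - \frac{3554}{7}$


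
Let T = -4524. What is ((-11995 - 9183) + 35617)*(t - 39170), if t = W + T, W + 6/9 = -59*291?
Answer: -878810483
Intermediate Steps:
W = -51509/3 (W = -⅔ - 59*291 = -⅔ - 17169 = -51509/3 ≈ -17170.)
t = -65081/3 (t = -51509/3 - 4524 = -65081/3 ≈ -21694.)
((-11995 - 9183) + 35617)*(t - 39170) = ((-11995 - 9183) + 35617)*(-65081/3 - 39170) = (-21178 + 35617)*(-182591/3) = 14439*(-182591/3) = -878810483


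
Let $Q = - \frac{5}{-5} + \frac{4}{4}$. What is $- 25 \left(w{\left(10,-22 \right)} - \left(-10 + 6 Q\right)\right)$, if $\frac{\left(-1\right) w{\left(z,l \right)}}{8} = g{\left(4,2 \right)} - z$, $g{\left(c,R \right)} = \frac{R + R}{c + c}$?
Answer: $-1850$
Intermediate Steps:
$g{\left(c,R \right)} = \frac{R}{c}$ ($g{\left(c,R \right)} = \frac{2 R}{2 c} = 2 R \frac{1}{2 c} = \frac{R}{c}$)
$Q = 2$ ($Q = \left(-5\right) \left(- \frac{1}{5}\right) + 4 \cdot \frac{1}{4} = 1 + 1 = 2$)
$w{\left(z,l \right)} = -4 + 8 z$ ($w{\left(z,l \right)} = - 8 \left(\frac{2}{4} - z\right) = - 8 \left(2 \cdot \frac{1}{4} - z\right) = - 8 \left(\frac{1}{2} - z\right) = -4 + 8 z$)
$- 25 \left(w{\left(10,-22 \right)} - \left(-10 + 6 Q\right)\right) = - 25 \left(\left(-4 + 8 \cdot 10\right) + \left(10 - 12\right)\right) = - 25 \left(\left(-4 + 80\right) + \left(10 - 12\right)\right) = - 25 \left(76 - 2\right) = \left(-25\right) 74 = -1850$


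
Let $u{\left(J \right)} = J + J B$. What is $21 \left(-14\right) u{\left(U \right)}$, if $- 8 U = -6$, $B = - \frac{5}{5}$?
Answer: $0$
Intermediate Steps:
$B = -1$ ($B = \left(-5\right) \frac{1}{5} = -1$)
$U = \frac{3}{4}$ ($U = \left(- \frac{1}{8}\right) \left(-6\right) = \frac{3}{4} \approx 0.75$)
$u{\left(J \right)} = 0$ ($u{\left(J \right)} = J + J \left(-1\right) = J - J = 0$)
$21 \left(-14\right) u{\left(U \right)} = 21 \left(-14\right) 0 = \left(-294\right) 0 = 0$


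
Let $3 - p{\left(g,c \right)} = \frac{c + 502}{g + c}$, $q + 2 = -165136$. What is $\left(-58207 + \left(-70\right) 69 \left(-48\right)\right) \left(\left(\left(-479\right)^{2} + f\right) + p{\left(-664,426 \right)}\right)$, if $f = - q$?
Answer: $\frac{8153062878026}{119} \approx 6.8513 \cdot 10^{10}$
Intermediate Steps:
$q = -165138$ ($q = -2 - 165136 = -165138$)
$f = 165138$ ($f = \left(-1\right) \left(-165138\right) = 165138$)
$p{\left(g,c \right)} = 3 - \frac{502 + c}{c + g}$ ($p{\left(g,c \right)} = 3 - \frac{c + 502}{g + c} = 3 - \frac{502 + c}{c + g}$)
$\left(-58207 + \left(-70\right) 69 \left(-48\right)\right) \left(\left(\left(-479\right)^{2} + f\right) + p{\left(-664,426 \right)}\right) = \left(-58207 + \left(-70\right) 69 \left(-48\right)\right) \left(\left(\left(-479\right)^{2} + 165138\right) + \frac{-502 + 2 \cdot 426 + 3 \left(-664\right)}{426 - 664}\right) = \left(-58207 - -231840\right) \left(\left(229441 + 165138\right) + \frac{-502 + 852 - 1992}{-238}\right) = \left(-58207 + 231840\right) \left(394579 - - \frac{821}{119}\right) = 173633 \left(394579 + \frac{821}{119}\right) = 173633 \cdot \frac{46955722}{119} = \frac{8153062878026}{119}$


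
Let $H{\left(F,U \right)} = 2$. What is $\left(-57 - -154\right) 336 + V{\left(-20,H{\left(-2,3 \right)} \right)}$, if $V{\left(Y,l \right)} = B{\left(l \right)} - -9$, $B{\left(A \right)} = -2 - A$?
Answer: $32597$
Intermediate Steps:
$V{\left(Y,l \right)} = 7 - l$ ($V{\left(Y,l \right)} = \left(-2 - l\right) - -9 = \left(-2 - l\right) + 9 = 7 - l$)
$\left(-57 - -154\right) 336 + V{\left(-20,H{\left(-2,3 \right)} \right)} = \left(-57 - -154\right) 336 + \left(7 - 2\right) = \left(-57 + 154\right) 336 + \left(7 - 2\right) = 97 \cdot 336 + 5 = 32592 + 5 = 32597$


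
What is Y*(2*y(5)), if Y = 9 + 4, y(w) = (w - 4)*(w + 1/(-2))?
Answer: 117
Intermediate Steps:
y(w) = (-4 + w)*(-½ + w) (y(w) = (-4 + w)*(w + 1*(-½)) = (-4 + w)*(w - ½) = (-4 + w)*(-½ + w))
Y = 13
Y*(2*y(5)) = 13*(2*(2 + 5² - 9/2*5)) = 13*(2*(2 + 25 - 45/2)) = 13*(2*(9/2)) = 13*9 = 117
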